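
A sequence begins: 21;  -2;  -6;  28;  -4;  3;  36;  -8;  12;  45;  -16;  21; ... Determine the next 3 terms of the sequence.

Taking every 3rd term gives 3 separate tracks.
Track A: 21, 28, 36, 45 (triangular numbers starting at T_6).
Track B: -2, -4, -8, -16 (a geometric progression (common ratio 2)).
Track C: -6, 3, 12, 21 (adding 9 each time).
Term 13 comes from track A (its 5th entry): 55.
The 14th slot belongs to track B; its 5th term is -32.
Term 15 comes from track C (its 5th entry): 30.

55, -32, 30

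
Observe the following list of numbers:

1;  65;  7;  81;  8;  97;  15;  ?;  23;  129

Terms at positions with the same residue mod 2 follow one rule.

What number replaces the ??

Positions 1, 3, 5, … form one subsequence and positions 2, 4, 6, … form another.
Stream A: 1, 7, 8, 15, 23 — each term equals the sum of the previous two.
Stream B: 65, 81, 97, ?, 129 — linear: a_n = 49 + 16·n.
Filling stream B at index 4 by its rule yields 113.

113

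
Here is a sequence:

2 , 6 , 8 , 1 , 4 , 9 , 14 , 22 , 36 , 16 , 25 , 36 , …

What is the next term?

The slot pattern repeats as AAABBB (period 6), so there are 2 interleaved tracks.
Stream A is 2, 6, 8, 14, 22, 36, which is Fibonacci-style (each term is the sum of the two before it).
Stream B is 1, 4, 9, 16, 25, 36, which is the squares 1², 2², 3², ….
The 13th slot belongs to stream A; its 7th term is 58.

58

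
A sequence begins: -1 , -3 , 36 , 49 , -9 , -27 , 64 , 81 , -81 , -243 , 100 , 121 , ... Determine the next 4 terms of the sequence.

-729, -2187, 144, 169

Reading positions in blocks of 4 reveals the pattern AABB — 2 tracks woven together.
Track A: -1, -3, -9, -27, -81, -243 (multiplying by 3 each time).
Track B: 36, 49, 64, 81, 100, 121 (the squares 6², 7², 8², …).
The 13th slot belongs to track A; its 7th term is -729.
Term 14 comes from track A (its 8th entry): -2187.
Term 15 comes from track B (its 7th entry): 144.
The 16th slot belongs to track B; its 8th term is 169.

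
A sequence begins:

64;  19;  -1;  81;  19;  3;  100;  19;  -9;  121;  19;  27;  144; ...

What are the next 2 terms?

Taking every 3rd term gives 3 separate tracks.
Track A: 64, 81, 100, 121, 144. The squares 8², 9², 10², ….
Track B: 19, 19, 19, 19. Constant 19.
Track C: -1, 3, -9, 27. Geometric, ×-3 each step.
Term 14 comes from track B (its 5th entry): 19.
The 15th slot belongs to track C; its 5th term is -81.

19, -81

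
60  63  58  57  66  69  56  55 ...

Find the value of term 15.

52

Reading positions in blocks of 4 reveals the pattern AABB — 2 tracks woven together.
Stream A is 60, 63, 66, 69, which is arithmetic, step +3.
Stream B is 58, 57, 56, 55, which is subtracting 1 each time.
The 15th slot belongs to stream B; its 7th term is 52.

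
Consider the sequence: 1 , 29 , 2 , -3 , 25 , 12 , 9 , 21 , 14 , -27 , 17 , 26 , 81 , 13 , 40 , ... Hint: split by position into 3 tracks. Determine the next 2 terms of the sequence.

-243, 9

The terms cycle through 3 interleaved subsequences.
Track A: 1, -3, 9, -27, 81 (geometric with ratio -3).
Track B: 29, 25, 21, 17, 13 (linear: a_n = 33 − 4·n).
Track C: 2, 12, 14, 26, 40 (a Fibonacci-like recurrence a_n = a_{n-1} + a_{n-2}).
The 16th slot belongs to track A; its 6th term is -243.
Position 17 → track B, term 6 = 9.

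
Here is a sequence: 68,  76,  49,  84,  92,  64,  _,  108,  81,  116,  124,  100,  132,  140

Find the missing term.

Reading positions in blocks of 3 reveals the pattern AAB — 2 tracks woven together.
Track A is 68, 76, 84, 92, ?, 108, 116, 124, 132, 140, which is arithmetic, step +8.
Track B is 49, 64, 81, 100, which is the squares 7², 8², 9², ….
Track A's pattern makes the blank 100.

100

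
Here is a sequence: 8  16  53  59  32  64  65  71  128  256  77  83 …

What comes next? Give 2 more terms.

Positions follow the repeating pattern AABB; grouping by letter gives 2 tracks.
Subsequence A: 8, 16, 32, 64, 128, 256 — powers 2^3, 2^4, 2^5, ….
Subsequence B: 53, 59, 65, 71, 77, 83 — adding 6 each time.
Position 13 falls in subsequence A as its term 7, giving 512.
Position 14 → subsequence A, term 8 = 1024.

512, 1024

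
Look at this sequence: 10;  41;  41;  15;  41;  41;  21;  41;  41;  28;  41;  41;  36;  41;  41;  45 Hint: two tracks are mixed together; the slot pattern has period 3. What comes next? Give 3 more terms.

Positions follow the repeating pattern ABB; grouping by letter gives 2 tracks.
Subsequence A is 10, 15, 21, 28, 36, 45, which is triangular numbers starting at T_4.
Subsequence B is 41, 41, 41, 41, 41, 41, 41, 41, 41, 41, which is constant 41.
The 17th slot belongs to subsequence B; its 11th term is 41.
Position 18 → subsequence B, term 12 = 41.
Term 19 comes from subsequence A (its 7th entry): 55.

41, 41, 55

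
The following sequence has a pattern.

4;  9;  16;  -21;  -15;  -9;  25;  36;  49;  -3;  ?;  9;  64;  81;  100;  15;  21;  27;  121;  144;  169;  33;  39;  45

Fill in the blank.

Reading positions in blocks of 6 reveals the pattern AAABBB — 2 tracks woven together.
Subsequence A: 4, 9, 16, 25, 36, 49, 64, 81, 100, 121, 144, 169 (the squares 2², 3², 4², …).
Subsequence B: -21, -15, -9, -3, ?, 9, 15, 21, 27, 33, 39, 45 (arithmetic, step +6).
Filling subsequence B at index 5 by its rule yields 3.

3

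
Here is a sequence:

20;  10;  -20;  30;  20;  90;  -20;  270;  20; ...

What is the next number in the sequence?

810

Taking every 2nd term gives 2 separate tracks.
Stream A: 20, -20, 20, -20, 20. The oscillation 20·(−1)^(n+1).
Stream B: 10, 30, 90, 270. Multiplying by 3 each time.
Position 10 → stream B, term 5 = 810.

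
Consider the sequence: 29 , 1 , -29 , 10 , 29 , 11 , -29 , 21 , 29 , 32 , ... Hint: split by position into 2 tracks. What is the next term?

-29

Positions 1, 3, 5, … form one subsequence and positions 2, 4, 6, … form another.
Track A: 29, -29, 29, -29, 29 (the oscillation 29·(−1)^(n+1)).
Track B: 1, 10, 11, 21, 32 (Fibonacci-style (each term is the sum of the two before it)).
The 11th slot belongs to track A; its 6th term is -29.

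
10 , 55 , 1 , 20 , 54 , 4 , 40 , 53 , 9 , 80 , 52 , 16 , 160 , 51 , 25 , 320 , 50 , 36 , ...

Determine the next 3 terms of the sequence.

The terms cycle through 3 interleaved subsequences.
Track A = 10, 20, 40, 80, 160, 320: a geometric progression (common ratio 2).
Track B = 55, 54, 53, 52, 51, 50: linear: a_n = 56 − n.
Track C = 1, 4, 9, 16, 25, 36: perfect squares starting at 1².
Position 19 falls in track A as its term 7, giving 640.
Position 20 falls in track B as its term 7, giving 49.
The 21st slot belongs to track C; its 7th term is 49.

640, 49, 49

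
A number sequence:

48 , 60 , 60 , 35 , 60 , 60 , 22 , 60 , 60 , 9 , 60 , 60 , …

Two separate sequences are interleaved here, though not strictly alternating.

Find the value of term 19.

Positions follow the repeating pattern ABB; grouping by letter gives 2 tracks.
Track A: 48, 35, 22, 9. Arithmetic, step −13.
Track B: 60, 60, 60, 60, 60, 60, 60, 60. The constant sequence 60.
Term 19 comes from track A (its 7th entry): -30.

-30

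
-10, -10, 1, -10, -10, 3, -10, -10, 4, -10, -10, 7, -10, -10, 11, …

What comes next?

The slot pattern repeats as AAB (period 3), so there are 2 interleaved tracks.
Subsequence A: -10, -10, -10, -10, -10, -10, -10, -10, -10, -10. Always -10.
Subsequence B: 1, 3, 4, 7, 11. Each term equals the sum of the previous two.
Term 16 comes from subsequence A (its 11th entry): -10.

-10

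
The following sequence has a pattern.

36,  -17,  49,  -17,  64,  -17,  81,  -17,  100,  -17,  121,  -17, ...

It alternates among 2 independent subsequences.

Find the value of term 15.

169

The terms cycle through 2 interleaved subsequences.
Subsequence A is 36, 49, 64, 81, 100, 121, which is the squares 6², 7², 8², ….
Subsequence B is -17, -17, -17, -17, -17, -17, which is always -17.
Position 15 falls in subsequence A as its term 8, giving 169.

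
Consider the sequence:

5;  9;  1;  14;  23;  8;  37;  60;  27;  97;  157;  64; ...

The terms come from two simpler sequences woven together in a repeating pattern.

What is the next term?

Positions follow the repeating pattern AAB; grouping by letter gives 2 tracks.
Stream A: 5, 9, 14, 23, 37, 60, 97, 157. Each term equals the sum of the previous two.
Stream B: 1, 8, 27, 64. Perfect cubes starting at 1³.
The 13th slot belongs to stream A; its 9th term is 254.

254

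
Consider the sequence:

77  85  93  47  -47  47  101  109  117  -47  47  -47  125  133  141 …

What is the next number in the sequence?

47

Positions follow the repeating pattern AAABBB; grouping by letter gives 2 tracks.
Stream A: 77, 85, 93, 101, 109, 117, 125, 133, 141 (arithmetic with common difference +8).
Stream B: 47, -47, 47, -47, 47, -47 (oscillating between 47 and -47).
Position 16 falls in stream B as its term 7, giving 47.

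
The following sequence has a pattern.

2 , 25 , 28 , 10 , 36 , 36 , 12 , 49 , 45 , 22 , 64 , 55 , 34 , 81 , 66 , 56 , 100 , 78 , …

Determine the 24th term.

The terms cycle through 3 interleaved subsequences.
Subsequence A is 2, 10, 12, 22, 34, 56, which is a Fibonacci-like recurrence a_n = a_{n-1} + a_{n-2}.
Subsequence B is 25, 36, 49, 64, 81, 100, which is perfect squares starting at 5².
Subsequence C is 28, 36, 45, 55, 66, 78, which is triangular numbers n(n+1)/2 for n = 7, 8, ….
The 24th slot belongs to subsequence C; its 8th term is 105.

105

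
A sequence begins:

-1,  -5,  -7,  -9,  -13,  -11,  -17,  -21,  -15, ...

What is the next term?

Positions follow the repeating pattern AAB; grouping by letter gives 2 tracks.
Stream A: -1, -5, -9, -13, -17, -21 (arithmetic, step −4).
Stream B: -7, -11, -15 (linear: a_n = -3 − 4·n).
Position 10 falls in stream A as its term 7, giving -25.

-25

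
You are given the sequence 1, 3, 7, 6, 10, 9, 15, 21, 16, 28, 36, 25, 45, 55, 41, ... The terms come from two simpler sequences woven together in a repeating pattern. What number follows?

66

The slot pattern repeats as AAB (period 3), so there are 2 interleaved tracks.
Stream A: 1, 3, 6, 10, 15, 21, 28, 36, 45, 55 — triangular numbers starting at T_1.
Stream B: 7, 9, 16, 25, 41 — a Fibonacci-like recurrence a_n = a_{n-1} + a_{n-2}.
Position 16 → stream A, term 11 = 66.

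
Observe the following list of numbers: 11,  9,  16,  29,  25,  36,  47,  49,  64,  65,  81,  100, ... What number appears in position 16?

Reading positions in blocks of 3 reveals the pattern ABB — 2 tracks woven together.
Track A: 11, 29, 47, 65 — adding 18 each time.
Track B: 9, 16, 25, 36, 49, 64, 81, 100 — perfect squares starting at 3².
The 16th slot belongs to track A; its 6th term is 101.

101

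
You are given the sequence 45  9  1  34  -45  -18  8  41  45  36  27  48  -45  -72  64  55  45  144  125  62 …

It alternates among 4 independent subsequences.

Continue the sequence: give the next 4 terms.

-45, -288, 216, 69

Split by position mod 4: positions 1, 5, 9, … form one track, and each other residue class forms its own.
Stream A is 45, -45, 45, -45, 45, which is alternating ±45.
Stream B is 9, -18, 36, -72, 144, which is geometric, ×-2 each step.
Stream C is 1, 8, 27, 64, 125, which is perfect cubes starting at 1³.
Stream D is 34, 41, 48, 55, 62, which is linear: a_n = 27 + 7·n.
Position 21 falls in stream A as its term 6, giving -45.
Position 22 → stream B, term 6 = -288.
The 23rd slot belongs to stream C; its 6th term is 216.
Position 24 falls in stream D as its term 6, giving 69.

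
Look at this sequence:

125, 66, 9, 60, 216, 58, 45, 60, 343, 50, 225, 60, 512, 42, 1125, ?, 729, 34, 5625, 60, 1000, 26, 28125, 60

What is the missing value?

60

Taking every 4th term gives 4 separate tracks.
Track A: 125, 216, 343, 512, 729, 1000 (consecutive cubes n³ from n = 5).
Track B: 66, 58, 50, 42, 34, 26 (linear: a_n = 74 − 8·n).
Track C: 9, 45, 225, 1125, 5625, 28125 (geometric, ×5 each step).
Track D: 60, 60, 60, ?, 60, 60 (constant 60).
Track D's pattern makes the blank 60.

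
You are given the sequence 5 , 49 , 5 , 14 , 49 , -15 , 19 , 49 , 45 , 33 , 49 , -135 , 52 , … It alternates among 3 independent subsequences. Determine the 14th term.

Taking every 3rd term gives 3 separate tracks.
Track A: 5, 14, 19, 33, 52. Each term equals the sum of the previous two.
Track B: 49, 49, 49, 49. The constant sequence 49.
Track C: 5, -15, 45, -135. Geometric, ×-3 each step.
Position 14 falls in track B as its term 5, giving 49.

49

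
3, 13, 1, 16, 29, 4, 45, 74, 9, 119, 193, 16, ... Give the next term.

Positions follow the repeating pattern AAB; grouping by letter gives 2 tracks.
Subsequence A: 3, 13, 16, 29, 45, 74, 119, 193 (each term equals the sum of the previous two).
Subsequence B: 1, 4, 9, 16 (the squares 1², 2², 3², …).
Position 13 falls in subsequence A as its term 9, giving 312.

312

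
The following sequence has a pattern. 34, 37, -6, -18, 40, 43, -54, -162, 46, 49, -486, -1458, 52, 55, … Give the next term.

-4374

Reading positions in blocks of 4 reveals the pattern AABB — 2 tracks woven together.
Track A: 34, 37, 40, 43, 46, 49, 52, 55. Arithmetic with common difference +3.
Track B: -6, -18, -54, -162, -486, -1458. Geometric, ×3 each step.
Term 15 comes from track B (its 7th entry): -4374.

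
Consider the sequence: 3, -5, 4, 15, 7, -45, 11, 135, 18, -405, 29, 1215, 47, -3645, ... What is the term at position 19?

Taking every 2nd term gives 2 separate tracks.
Subsequence A = 3, 4, 7, 11, 18, 29, 47: Fibonacci-style (each term is the sum of the two before it).
Subsequence B = -5, 15, -45, 135, -405, 1215, -3645: a geometric progression (common ratio -3).
The 19th slot belongs to subsequence A; its 10th term is 199.

199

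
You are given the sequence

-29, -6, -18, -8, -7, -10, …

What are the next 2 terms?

4, -12

Split by position mod 2 into 2 tracks.
Track A is -29, -18, -7, which is adding 11 each time.
Track B is -6, -8, -10, which is subtracting 2 each time.
The 7th slot belongs to track A; its 4th term is 4.
Term 8 comes from track B (its 4th entry): -12.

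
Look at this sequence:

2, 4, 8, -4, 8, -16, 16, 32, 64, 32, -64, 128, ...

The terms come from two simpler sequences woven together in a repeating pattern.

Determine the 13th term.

128

The slot pattern repeats as AAABBB (period 6), so there are 2 interleaved tracks.
Subsequence A is 2, 4, 8, 16, 32, 64, which is powers 2^1, 2^2, 2^3, ….
Subsequence B is -4, 8, -16, 32, -64, 128, which is geometric, ×-2 each step.
Term 13 comes from subsequence A (its 7th entry): 128.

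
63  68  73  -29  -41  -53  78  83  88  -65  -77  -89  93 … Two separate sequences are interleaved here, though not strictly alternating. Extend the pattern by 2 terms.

The slot pattern repeats as AAABBB (period 6), so there are 2 interleaved tracks.
Track A: 63, 68, 73, 78, 83, 88, 93 — linear: a_n = 58 + 5·n.
Track B: -29, -41, -53, -65, -77, -89 — arithmetic, step −12.
Position 14 falls in track A as its term 8, giving 98.
Position 15 → track A, term 9 = 103.

98, 103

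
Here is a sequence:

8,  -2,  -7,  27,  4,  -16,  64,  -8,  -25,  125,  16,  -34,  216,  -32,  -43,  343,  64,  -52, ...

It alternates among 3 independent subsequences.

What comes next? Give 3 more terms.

512, -128, -61

Split by position mod 3: positions 1, 4, 7, … form one track, and each other residue class forms its own.
Track A: 8, 27, 64, 125, 216, 343 — perfect cubes starting at 2³.
Track B: -2, 4, -8, 16, -32, 64 — geometric with ratio -2.
Track C: -7, -16, -25, -34, -43, -52 — subtracting 9 each time.
The 19th slot belongs to track A; its 7th term is 512.
Position 20 → track B, term 7 = -128.
Position 21 falls in track C as its term 7, giving -61.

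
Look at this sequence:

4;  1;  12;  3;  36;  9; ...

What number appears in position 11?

972

Split by position mod 2 into 2 tracks.
Stream A = 4, 12, 36: geometric with ratio 3.
Stream B = 1, 3, 9: successive powers of 3.
Term 11 comes from stream A (its 6th entry): 972.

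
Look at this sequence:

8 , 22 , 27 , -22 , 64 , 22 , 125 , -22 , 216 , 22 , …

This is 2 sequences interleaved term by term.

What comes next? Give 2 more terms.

Split by position mod 2 into 2 tracks.
Subsequence A: 8, 27, 64, 125, 216 — consecutive cubes n³ from n = 2.
Subsequence B: 22, -22, 22, -22, 22 — the oscillation 22·(−1)^(n+1).
The 11th slot belongs to subsequence A; its 6th term is 343.
Position 12 → subsequence B, term 6 = -22.

343, -22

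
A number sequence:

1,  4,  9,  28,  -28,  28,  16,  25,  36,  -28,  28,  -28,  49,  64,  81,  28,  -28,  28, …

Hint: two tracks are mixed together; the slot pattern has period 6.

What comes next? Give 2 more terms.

100, 121

Reading positions in blocks of 6 reveals the pattern AAABBB — 2 tracks woven together.
Stream A: 1, 4, 9, 16, 25, 36, 49, 64, 81. Consecutive squares n² from n = 1.
Stream B: 28, -28, 28, -28, 28, -28, 28, -28, 28. The oscillation 28·(−1)^(n+1).
The 19th slot belongs to stream A; its 10th term is 100.
Position 20 falls in stream A as its term 11, giving 121.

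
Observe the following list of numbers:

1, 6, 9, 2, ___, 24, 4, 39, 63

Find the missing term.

Positions follow the repeating pattern ABB; grouping by letter gives 2 tracks.
Track A: 1, 2, 4 — geometric with ratio 2.
Track B: 6, 9, ?, 24, 39, 63 — Fibonacci-style (each term is the sum of the two before it).
The gap is track B's term 3; the rule gives 15.

15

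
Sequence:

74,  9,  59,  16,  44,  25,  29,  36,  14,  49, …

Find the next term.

Positions 1, 3, 5, … form one subsequence and positions 2, 4, 6, … form another.
Track A: 74, 59, 44, 29, 14. Arithmetic, step −15.
Track B: 9, 16, 25, 36, 49. Perfect squares starting at 3².
Position 11 → track A, term 6 = -1.

-1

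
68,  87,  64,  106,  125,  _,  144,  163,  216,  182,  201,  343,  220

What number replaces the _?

125

Positions follow the repeating pattern AAB; grouping by letter gives 2 tracks.
Track A is 68, 87, 106, 125, 144, 163, 182, 201, 220, which is linear: a_n = 49 + 19·n.
Track B is 64, ?, 216, 343, which is the cubes 4³, 5³, 6³, ….
The gap is track B's term 2; the rule gives 125.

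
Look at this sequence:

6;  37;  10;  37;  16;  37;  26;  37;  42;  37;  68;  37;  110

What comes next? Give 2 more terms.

37, 178

Positions 1, 3, 5, … form one subsequence and positions 2, 4, 6, … form another.
Track A = 6, 10, 16, 26, 42, 68, 110: a Fibonacci-like recurrence a_n = a_{n-1} + a_{n-2}.
Track B = 37, 37, 37, 37, 37, 37: constant 37.
The 14th slot belongs to track B; its 7th term is 37.
Term 15 comes from track A (its 8th entry): 178.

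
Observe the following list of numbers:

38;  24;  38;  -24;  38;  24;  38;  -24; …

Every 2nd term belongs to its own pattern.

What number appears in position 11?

38

Taking every 2nd term gives 2 separate tracks.
Track A is 38, 38, 38, 38, which is constant 38.
Track B is 24, -24, 24, -24, which is the oscillation 24·(−1)^(n+1).
Position 11 falls in track A as its term 6, giving 38.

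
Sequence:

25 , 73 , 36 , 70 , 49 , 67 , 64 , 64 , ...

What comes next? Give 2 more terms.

81, 61

Odd-indexed and even-indexed terms follow separate rules.
Stream A: 25, 36, 49, 64. The squares 5², 6², 7², ….
Stream B: 73, 70, 67, 64. Subtracting 3 each time.
Position 9 falls in stream A as its term 5, giving 81.
Position 10 → stream B, term 5 = 61.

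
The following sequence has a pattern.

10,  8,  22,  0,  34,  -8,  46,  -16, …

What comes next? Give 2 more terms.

Odd-indexed and even-indexed terms follow separate rules.
Stream A is 10, 22, 34, 46, which is arithmetic with common difference +12.
Stream B is 8, 0, -8, -16, which is arithmetic with common difference −8.
Position 9 falls in stream A as its term 5, giving 58.
The 10th slot belongs to stream B; its 5th term is -24.

58, -24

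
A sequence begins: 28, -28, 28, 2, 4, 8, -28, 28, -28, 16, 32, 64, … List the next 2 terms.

28, -28

Positions follow the repeating pattern AAABBB; grouping by letter gives 2 tracks.
Stream A is 28, -28, 28, -28, 28, -28, which is oscillating between 28 and -28.
Stream B is 2, 4, 8, 16, 32, 64, which is successive powers of 2.
Term 13 comes from stream A (its 7th entry): 28.
Term 14 comes from stream A (its 8th entry): -28.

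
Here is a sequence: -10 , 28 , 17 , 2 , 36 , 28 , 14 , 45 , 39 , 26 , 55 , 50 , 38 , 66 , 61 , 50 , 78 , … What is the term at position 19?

62

Split by position mod 3 into 3 tracks.
Track A: -10, 2, 14, 26, 38, 50 (arithmetic, step +12).
Track B: 28, 36, 45, 55, 66, 78 (triangular numbers starting at T_7).
Track C: 17, 28, 39, 50, 61 (adding 11 each time).
The 19th slot belongs to track A; its 7th term is 62.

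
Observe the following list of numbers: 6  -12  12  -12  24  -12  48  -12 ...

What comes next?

The terms cycle through 2 interleaved subsequences.
Subsequence A: 6, 12, 24, 48 (geometric, ×2 each step).
Subsequence B: -12, -12, -12, -12 (the constant sequence -12).
The 9th slot belongs to subsequence A; its 5th term is 96.

96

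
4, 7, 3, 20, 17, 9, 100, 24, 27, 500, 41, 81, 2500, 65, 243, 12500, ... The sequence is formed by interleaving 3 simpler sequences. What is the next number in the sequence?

106

Split by position mod 3 into 3 tracks.
Stream A is 4, 20, 100, 500, 2500, 12500, which is a geometric progression (common ratio 5).
Stream B is 7, 17, 24, 41, 65, which is a Fibonacci-like recurrence a_n = a_{n-1} + a_{n-2}.
Stream C is 3, 9, 27, 81, 243, which is successive powers of 3.
The 17th slot belongs to stream B; its 6th term is 106.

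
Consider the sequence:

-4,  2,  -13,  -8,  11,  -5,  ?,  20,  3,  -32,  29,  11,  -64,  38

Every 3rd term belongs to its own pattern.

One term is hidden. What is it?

Split by position mod 3 into 3 tracks.
Track A = -4, -8, ?, -32, -64: multiplying by 2 each time.
Track B = 2, 11, 20, 29, 38: arithmetic with common difference +9.
Track C = -13, -5, 3, 11: arithmetic with common difference +8.
Filling track A at index 3 by its rule yields -16.

-16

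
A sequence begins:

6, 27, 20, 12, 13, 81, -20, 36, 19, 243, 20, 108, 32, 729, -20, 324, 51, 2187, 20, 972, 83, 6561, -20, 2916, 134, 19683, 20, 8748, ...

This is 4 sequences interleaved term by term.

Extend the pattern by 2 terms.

217, 59049

The terms cycle through 4 interleaved subsequences.
Subsequence A: 6, 13, 19, 32, 51, 83, 134. Each term equals the sum of the previous two.
Subsequence B: 27, 81, 243, 729, 2187, 6561, 19683. Powers 3^3, 3^4, 3^5, ….
Subsequence C: 20, -20, 20, -20, 20, -20, 20. Alternating ±20.
Subsequence D: 12, 36, 108, 324, 972, 2916, 8748. A geometric progression (common ratio 3).
Position 29 falls in subsequence A as its term 8, giving 217.
Term 30 comes from subsequence B (its 8th entry): 59049.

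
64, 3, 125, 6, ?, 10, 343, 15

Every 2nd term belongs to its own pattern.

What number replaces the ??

216

Split by position mod 2 into 2 tracks.
Track A: 64, 125, ?, 343 (perfect cubes starting at 4³).
Track B: 3, 6, 10, 15 (triangular numbers n(n+1)/2 for n = 2, 3, …).
Track A's pattern makes the blank 216.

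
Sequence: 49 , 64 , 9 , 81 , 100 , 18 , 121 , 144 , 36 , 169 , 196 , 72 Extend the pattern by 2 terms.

225, 256

Reading positions in blocks of 3 reveals the pattern AAB — 2 tracks woven together.
Track A: 49, 64, 81, 100, 121, 144, 169, 196. Consecutive squares n² from n = 7.
Track B: 9, 18, 36, 72. Geometric, ×2 each step.
Position 13 → track A, term 9 = 225.
The 14th slot belongs to track A; its 10th term is 256.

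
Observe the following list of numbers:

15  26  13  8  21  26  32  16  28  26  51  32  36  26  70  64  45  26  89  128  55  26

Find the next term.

Read the sequence 4 terms at a time; column i is its own pattern.
Track A is 15, 21, 28, 36, 45, 55, which is the triangular numbers T_5, T_6, ….
Track B is 26, 26, 26, 26, 26, 26, which is the constant sequence 26.
Track C is 13, 32, 51, 70, 89, which is arithmetic with common difference +19.
Track D is 8, 16, 32, 64, 128, which is successive powers of 2.
Position 23 falls in track C as its term 6, giving 108.

108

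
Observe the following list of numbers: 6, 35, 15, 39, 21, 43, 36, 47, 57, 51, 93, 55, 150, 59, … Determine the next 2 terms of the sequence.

243, 63

Positions 1, 3, 5, … form one subsequence and positions 2, 4, 6, … form another.
Subsequence A = 6, 15, 21, 36, 57, 93, 150: a Fibonacci-like recurrence a_n = a_{n-1} + a_{n-2}.
Subsequence B = 35, 39, 43, 47, 51, 55, 59: linear: a_n = 31 + 4·n.
The 15th slot belongs to subsequence A; its 8th term is 243.
Position 16 falls in subsequence B as its term 8, giving 63.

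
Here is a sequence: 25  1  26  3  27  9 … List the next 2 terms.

28, 27

Split by position mod 2 into 2 tracks.
Track A: 25, 26, 27 — adding 1 each time.
Track B: 1, 3, 9 — successive powers of 3.
The 7th slot belongs to track A; its 4th term is 28.
Position 8 falls in track B as its term 4, giving 27.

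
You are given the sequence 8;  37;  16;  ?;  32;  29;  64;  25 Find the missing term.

Odd-indexed and even-indexed terms follow separate rules.
Track A = 8, 16, 32, 64: powers 2^3, 2^4, 2^5, ….
Track B = 37, ?, 29, 25: subtracting 4 each time.
Track B's pattern makes the blank 33.

33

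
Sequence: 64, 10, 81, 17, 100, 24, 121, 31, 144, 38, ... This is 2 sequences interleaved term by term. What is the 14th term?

52

Positions 1, 3, 5, … form one subsequence and positions 2, 4, 6, … form another.
Track A: 64, 81, 100, 121, 144 (consecutive squares n² from n = 8).
Track B: 10, 17, 24, 31, 38 (arithmetic, step +7).
Position 14 falls in track B as its term 7, giving 52.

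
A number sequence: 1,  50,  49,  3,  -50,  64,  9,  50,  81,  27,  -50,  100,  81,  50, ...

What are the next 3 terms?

121, 243, -50

Split by position mod 3 into 3 tracks.
Track A: 1, 3, 9, 27, 81 (powers of 3).
Track B: 50, -50, 50, -50, 50 (oscillating between 50 and -50).
Track C: 49, 64, 81, 100 (the squares 7², 8², 9², …).
Term 15 comes from track C (its 5th entry): 121.
The 16th slot belongs to track A; its 6th term is 243.
Position 17 falls in track B as its term 6, giving -50.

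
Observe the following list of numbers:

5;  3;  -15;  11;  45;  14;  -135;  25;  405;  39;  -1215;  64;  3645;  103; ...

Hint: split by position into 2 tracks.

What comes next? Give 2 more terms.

-10935, 167

Odd-indexed and even-indexed terms follow separate rules.
Track A is 5, -15, 45, -135, 405, -1215, 3645, which is a geometric progression (common ratio -3).
Track B is 3, 11, 14, 25, 39, 64, 103, which is Fibonacci-style (each term is the sum of the two before it).
Position 15 falls in track A as its term 8, giving -10935.
Position 16 → track B, term 8 = 167.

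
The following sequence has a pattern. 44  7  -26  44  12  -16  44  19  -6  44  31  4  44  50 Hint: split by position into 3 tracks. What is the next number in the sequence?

14

Split by position mod 3 into 3 tracks.
Subsequence A = 44, 44, 44, 44, 44: the constant sequence 44.
Subsequence B = 7, 12, 19, 31, 50: a Fibonacci-like recurrence a_n = a_{n-1} + a_{n-2}.
Subsequence C = -26, -16, -6, 4: adding 10 each time.
Term 15 comes from subsequence C (its 5th entry): 14.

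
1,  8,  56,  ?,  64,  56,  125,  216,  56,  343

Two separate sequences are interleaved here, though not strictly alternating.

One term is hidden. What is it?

The slot pattern repeats as AAB (period 3), so there are 2 interleaved tracks.
Subsequence A: 1, 8, ?, 64, 125, 216, 343 — perfect cubes starting at 1³.
Subsequence B: 56, 56, 56 — always 56.
The gap is subsequence A's term 3; the rule gives 27.

27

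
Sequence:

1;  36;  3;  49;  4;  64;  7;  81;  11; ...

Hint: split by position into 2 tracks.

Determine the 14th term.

144

Odd-indexed and even-indexed terms follow separate rules.
Stream A: 1, 3, 4, 7, 11 (Fibonacci-style (each term is the sum of the two before it)).
Stream B: 36, 49, 64, 81 (consecutive squares n² from n = 6).
Position 14 falls in stream B as its term 7, giving 144.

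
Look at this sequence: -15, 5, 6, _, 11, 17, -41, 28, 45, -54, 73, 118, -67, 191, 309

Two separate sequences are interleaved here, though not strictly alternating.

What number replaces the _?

-28

The slot pattern repeats as ABB (period 3), so there are 2 interleaved tracks.
Subsequence A: -15, ?, -41, -54, -67 (subtracting 13 each time).
Subsequence B: 5, 6, 11, 17, 28, 45, 73, 118, 191, 309 (Fibonacci-style (each term is the sum of the two before it)).
Filling subsequence A at index 2 by its rule yields -28.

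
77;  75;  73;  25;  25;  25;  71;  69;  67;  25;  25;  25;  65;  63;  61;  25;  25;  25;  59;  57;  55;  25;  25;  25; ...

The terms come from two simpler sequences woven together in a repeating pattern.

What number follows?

53

The slot pattern repeats as AAABBB (period 6), so there are 2 interleaved tracks.
Track A: 77, 75, 73, 71, 69, 67, 65, 63, 61, 59, 57, 55 — arithmetic, step −2.
Track B: 25, 25, 25, 25, 25, 25, 25, 25, 25, 25, 25, 25 — constant 25.
Position 25 → track A, term 13 = 53.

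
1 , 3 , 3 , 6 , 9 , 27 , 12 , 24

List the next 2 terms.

The slot pattern repeats as AABB (period 4), so there are 2 interleaved tracks.
Subsequence A = 1, 3, 9, 27: powers 3^0, 3^1, 3^2, ….
Subsequence B = 3, 6, 12, 24: multiplying by 2 each time.
The 9th slot belongs to subsequence A; its 5th term is 81.
Position 10 falls in subsequence A as its term 6, giving 243.

81, 243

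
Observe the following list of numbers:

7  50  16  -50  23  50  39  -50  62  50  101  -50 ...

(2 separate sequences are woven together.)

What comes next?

163

Split by position mod 2 into 2 tracks.
Subsequence A = 7, 16, 23, 39, 62, 101: a Fibonacci-like recurrence a_n = a_{n-1} + a_{n-2}.
Subsequence B = 50, -50, 50, -50, 50, -50: oscillating between 50 and -50.
Position 13 → subsequence A, term 7 = 163.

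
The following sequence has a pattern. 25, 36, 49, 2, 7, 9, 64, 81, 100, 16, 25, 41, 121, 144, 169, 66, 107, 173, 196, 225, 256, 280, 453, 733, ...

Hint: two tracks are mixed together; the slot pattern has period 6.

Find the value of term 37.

529

Positions follow the repeating pattern AAABBB; grouping by letter gives 2 tracks.
Stream A = 25, 36, 49, 64, 81, 100, 121, 144, 169, 196, 225, 256: the squares 5², 6², 7², ….
Stream B = 2, 7, 9, 16, 25, 41, 66, 107, 173, 280, 453, 733: each term equals the sum of the previous two.
Position 37 falls in stream A as its term 19, giving 529.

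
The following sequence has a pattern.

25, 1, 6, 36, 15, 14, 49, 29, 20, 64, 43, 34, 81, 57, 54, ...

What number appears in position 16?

100

Read the sequence 3 terms at a time; column i is its own pattern.
Subsequence A: 25, 36, 49, 64, 81 — perfect squares starting at 5².
Subsequence B: 1, 15, 29, 43, 57 — arithmetic with common difference +14.
Subsequence C: 6, 14, 20, 34, 54 — a Fibonacci-like recurrence a_n = a_{n-1} + a_{n-2}.
Position 16 falls in subsequence A as its term 6, giving 100.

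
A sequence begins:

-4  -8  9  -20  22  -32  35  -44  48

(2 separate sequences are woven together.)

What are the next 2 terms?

The terms cycle through 2 interleaved subsequences.
Stream A = -4, 9, 22, 35, 48: linear: a_n = -17 + 13·n.
Stream B = -8, -20, -32, -44: arithmetic with common difference −12.
Position 10 falls in stream B as its term 5, giving -56.
Term 11 comes from stream A (its 6th entry): 61.

-56, 61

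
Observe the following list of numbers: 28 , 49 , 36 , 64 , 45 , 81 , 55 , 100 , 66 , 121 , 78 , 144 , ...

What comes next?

The terms cycle through 2 interleaved subsequences.
Track A is 28, 36, 45, 55, 66, 78, which is the triangular numbers T_7, T_8, ….
Track B is 49, 64, 81, 100, 121, 144, which is consecutive squares n² from n = 7.
Position 13 falls in track A as its term 7, giving 91.

91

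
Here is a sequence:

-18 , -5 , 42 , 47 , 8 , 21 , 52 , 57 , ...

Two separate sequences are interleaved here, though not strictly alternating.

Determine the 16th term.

Positions follow the repeating pattern AABB; grouping by letter gives 2 tracks.
Stream A: -18, -5, 8, 21. Linear: a_n = -31 + 13·n.
Stream B: 42, 47, 52, 57. Adding 5 each time.
Position 16 falls in stream B as its term 8, giving 77.

77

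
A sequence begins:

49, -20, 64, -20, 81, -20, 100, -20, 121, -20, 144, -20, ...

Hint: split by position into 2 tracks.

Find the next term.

169

Split by position mod 2 into 2 tracks.
Track A: 49, 64, 81, 100, 121, 144 (perfect squares starting at 7²).
Track B: -20, -20, -20, -20, -20, -20 (constant -20).
Position 13 falls in track A as its term 7, giving 169.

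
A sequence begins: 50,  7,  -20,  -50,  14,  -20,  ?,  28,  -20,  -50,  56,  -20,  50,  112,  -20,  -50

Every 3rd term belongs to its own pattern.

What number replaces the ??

Taking every 3rd term gives 3 separate tracks.
Track A: 50, -50, ?, -50, 50, -50 — alternating ±50.
Track B: 7, 14, 28, 56, 112 — multiplying by 2 each time.
Track C: -20, -20, -20, -20, -20 — the constant sequence -20.
Filling track A at index 3 by its rule yields 50.

50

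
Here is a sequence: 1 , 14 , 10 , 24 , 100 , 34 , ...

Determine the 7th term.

Split by position mod 2 into 2 tracks.
Track A = 1, 10, 100: powers of 10.
Track B = 14, 24, 34: arithmetic, step +10.
Position 7 → track A, term 4 = 1000.

1000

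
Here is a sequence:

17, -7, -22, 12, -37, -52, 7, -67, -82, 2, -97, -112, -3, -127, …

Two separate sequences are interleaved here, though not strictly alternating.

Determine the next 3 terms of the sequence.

Reading positions in blocks of 3 reveals the pattern ABB — 2 tracks woven together.
Stream A: 17, 12, 7, 2, -3. Arithmetic, step −5.
Stream B: -7, -22, -37, -52, -67, -82, -97, -112, -127. Linear: a_n = 8 − 15·n.
Position 15 falls in stream B as its term 10, giving -142.
Term 16 comes from stream A (its 6th entry): -8.
Term 17 comes from stream B (its 11th entry): -157.

-142, -8, -157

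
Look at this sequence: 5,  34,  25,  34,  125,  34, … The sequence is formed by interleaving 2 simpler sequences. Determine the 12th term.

34

Odd-indexed and even-indexed terms follow separate rules.
Subsequence A: 5, 25, 125 — powers of 5.
Subsequence B: 34, 34, 34 — the constant sequence 34.
The 12th slot belongs to subsequence B; its 6th term is 34.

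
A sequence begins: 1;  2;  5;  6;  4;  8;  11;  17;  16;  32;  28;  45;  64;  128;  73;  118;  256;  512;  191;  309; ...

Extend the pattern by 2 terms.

Reading positions in blocks of 4 reveals the pattern AABB — 2 tracks woven together.
Stream A = 1, 2, 4, 8, 16, 32, 64, 128, 256, 512: a geometric progression (common ratio 2).
Stream B = 5, 6, 11, 17, 28, 45, 73, 118, 191, 309: each term equals the sum of the previous two.
Position 21 → stream A, term 11 = 1024.
Position 22 falls in stream A as its term 12, giving 2048.

1024, 2048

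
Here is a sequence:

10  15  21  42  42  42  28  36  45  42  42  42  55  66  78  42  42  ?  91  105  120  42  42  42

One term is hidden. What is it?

The slot pattern repeats as AAABBB (period 6), so there are 2 interleaved tracks.
Track A: 10, 15, 21, 28, 36, 45, 55, 66, 78, 91, 105, 120. The triangular numbers T_4, T_5, ….
Track B: 42, 42, 42, 42, 42, 42, 42, 42, ?, 42, 42, 42. The constant sequence 42.
Track B's pattern makes the blank 42.

42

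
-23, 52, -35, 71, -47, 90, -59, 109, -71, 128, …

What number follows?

Taking every 2nd term gives 2 separate tracks.
Subsequence A is -23, -35, -47, -59, -71, which is arithmetic, step −12.
Subsequence B is 52, 71, 90, 109, 128, which is arithmetic with common difference +19.
Position 11 falls in subsequence A as its term 6, giving -83.

-83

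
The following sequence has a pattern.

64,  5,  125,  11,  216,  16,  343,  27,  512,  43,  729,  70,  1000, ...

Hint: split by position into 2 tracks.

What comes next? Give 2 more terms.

Split by position mod 2 into 2 tracks.
Stream A = 64, 125, 216, 343, 512, 729, 1000: perfect cubes starting at 4³.
Stream B = 5, 11, 16, 27, 43, 70: a Fibonacci-like recurrence a_n = a_{n-1} + a_{n-2}.
Position 14 falls in stream B as its term 7, giving 113.
Position 15 → stream A, term 8 = 1331.

113, 1331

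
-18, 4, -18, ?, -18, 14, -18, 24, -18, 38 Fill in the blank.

The terms cycle through 2 interleaved subsequences.
Track A: -18, -18, -18, -18, -18 — always -18.
Track B: 4, ?, 14, 24, 38 — a Fibonacci-like recurrence a_n = a_{n-1} + a_{n-2}.
Track B's pattern makes the blank 10.

10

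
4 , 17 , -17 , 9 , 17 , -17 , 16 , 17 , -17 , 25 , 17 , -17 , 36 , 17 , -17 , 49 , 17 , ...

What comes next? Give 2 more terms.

-17, 64

Reading positions in blocks of 3 reveals the pattern ABB — 2 tracks woven together.
Track A is 4, 9, 16, 25, 36, 49, which is perfect squares starting at 2².
Track B is 17, -17, 17, -17, 17, -17, 17, -17, 17, -17, 17, which is alternating ±17.
Term 18 comes from track B (its 12th entry): -17.
The 19th slot belongs to track A; its 7th term is 64.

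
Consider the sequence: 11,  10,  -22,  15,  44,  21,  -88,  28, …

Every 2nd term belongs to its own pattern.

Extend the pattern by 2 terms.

Taking every 2nd term gives 2 separate tracks.
Stream A = 11, -22, 44, -88: geometric, ×-2 each step.
Stream B = 10, 15, 21, 28: the triangular numbers T_4, T_5, ….
Position 9 falls in stream A as its term 5, giving 176.
Position 10 falls in stream B as its term 5, giving 36.

176, 36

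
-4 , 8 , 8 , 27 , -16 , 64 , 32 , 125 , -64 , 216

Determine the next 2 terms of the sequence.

128, 343

Taking every 2nd term gives 2 separate tracks.
Stream A = -4, 8, -16, 32, -64: geometric, ×-2 each step.
Stream B = 8, 27, 64, 125, 216: the cubes 2³, 3³, 4³, ….
The 11th slot belongs to stream A; its 6th term is 128.
Term 12 comes from stream B (its 6th entry): 343.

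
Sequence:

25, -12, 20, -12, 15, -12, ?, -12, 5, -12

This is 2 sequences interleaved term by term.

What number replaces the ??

Taking every 2nd term gives 2 separate tracks.
Stream A = 25, 20, 15, ?, 5: arithmetic with common difference −5.
Stream B = -12, -12, -12, -12, -12: always -12.
Filling stream A at index 4 by its rule yields 10.

10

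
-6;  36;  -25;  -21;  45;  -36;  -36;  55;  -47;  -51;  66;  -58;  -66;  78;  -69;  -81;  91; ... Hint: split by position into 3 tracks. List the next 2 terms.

-80, -96

Split by position mod 3: positions 1, 4, 7, … form one track, and each other residue class forms its own.
Stream A = -6, -21, -36, -51, -66, -81: arithmetic with common difference −15.
Stream B = 36, 45, 55, 66, 78, 91: triangular numbers starting at T_8.
Stream C = -25, -36, -47, -58, -69: arithmetic, step −11.
Term 18 comes from stream C (its 6th entry): -80.
The 19th slot belongs to stream A; its 7th term is -96.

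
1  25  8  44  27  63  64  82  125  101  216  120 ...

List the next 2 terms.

Taking every 2nd term gives 2 separate tracks.
Track A is 1, 8, 27, 64, 125, 216, which is perfect cubes starting at 1³.
Track B is 25, 44, 63, 82, 101, 120, which is arithmetic with common difference +19.
Term 13 comes from track A (its 7th entry): 343.
Term 14 comes from track B (its 7th entry): 139.

343, 139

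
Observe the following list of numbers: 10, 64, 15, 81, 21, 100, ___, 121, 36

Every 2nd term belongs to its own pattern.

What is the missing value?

28

Split by position mod 2 into 2 tracks.
Track A is 10, 15, 21, ?, 36, which is triangular numbers starting at T_4.
Track B is 64, 81, 100, 121, which is perfect squares starting at 8².
The gap is track A's term 4; the rule gives 28.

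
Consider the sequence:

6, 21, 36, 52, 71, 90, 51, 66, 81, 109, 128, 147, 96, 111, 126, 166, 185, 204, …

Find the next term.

Reading positions in blocks of 6 reveals the pattern AAABBB — 2 tracks woven together.
Track A: 6, 21, 36, 51, 66, 81, 96, 111, 126. Arithmetic, step +15.
Track B: 52, 71, 90, 109, 128, 147, 166, 185, 204. Linear: a_n = 33 + 19·n.
Position 19 → track A, term 10 = 141.

141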